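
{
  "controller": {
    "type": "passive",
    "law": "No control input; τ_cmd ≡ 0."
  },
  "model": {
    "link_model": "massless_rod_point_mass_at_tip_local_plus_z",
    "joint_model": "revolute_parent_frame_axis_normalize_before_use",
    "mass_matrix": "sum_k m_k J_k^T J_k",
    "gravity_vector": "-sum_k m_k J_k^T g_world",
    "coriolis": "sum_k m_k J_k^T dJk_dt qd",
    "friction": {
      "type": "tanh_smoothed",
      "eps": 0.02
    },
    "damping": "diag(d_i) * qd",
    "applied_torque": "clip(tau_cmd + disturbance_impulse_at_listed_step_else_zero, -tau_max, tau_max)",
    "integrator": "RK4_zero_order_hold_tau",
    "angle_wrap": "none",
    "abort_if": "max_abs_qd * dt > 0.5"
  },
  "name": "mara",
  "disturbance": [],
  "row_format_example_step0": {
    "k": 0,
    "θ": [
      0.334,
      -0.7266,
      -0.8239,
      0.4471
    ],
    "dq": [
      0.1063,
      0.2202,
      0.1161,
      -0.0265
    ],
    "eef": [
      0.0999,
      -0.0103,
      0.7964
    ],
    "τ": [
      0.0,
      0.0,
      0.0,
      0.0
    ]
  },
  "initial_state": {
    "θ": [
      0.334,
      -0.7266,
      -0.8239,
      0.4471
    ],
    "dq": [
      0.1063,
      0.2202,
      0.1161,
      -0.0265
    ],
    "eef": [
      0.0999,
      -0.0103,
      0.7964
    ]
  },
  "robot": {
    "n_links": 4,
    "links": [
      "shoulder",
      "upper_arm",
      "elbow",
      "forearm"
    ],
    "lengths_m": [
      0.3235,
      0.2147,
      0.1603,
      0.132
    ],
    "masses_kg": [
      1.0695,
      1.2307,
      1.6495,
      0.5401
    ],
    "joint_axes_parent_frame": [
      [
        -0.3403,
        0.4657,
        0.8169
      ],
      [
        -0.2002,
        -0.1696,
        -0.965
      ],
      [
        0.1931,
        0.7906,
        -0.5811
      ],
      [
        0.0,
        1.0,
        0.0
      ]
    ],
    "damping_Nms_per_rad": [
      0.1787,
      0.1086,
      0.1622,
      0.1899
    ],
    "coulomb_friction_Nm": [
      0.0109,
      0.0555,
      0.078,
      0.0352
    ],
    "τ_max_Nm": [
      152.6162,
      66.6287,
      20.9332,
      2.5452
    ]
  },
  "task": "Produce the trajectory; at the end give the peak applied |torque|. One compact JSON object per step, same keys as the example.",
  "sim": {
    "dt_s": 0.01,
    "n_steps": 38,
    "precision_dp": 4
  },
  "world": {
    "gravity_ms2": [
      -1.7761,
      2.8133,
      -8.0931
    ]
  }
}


{"k":1,"\u03b8":[0.3361,-0.7233,-0.8259,0.4493],"dq":[0.3026,0.442,-0.4878,0.3924],"eef":[0.0998,-0.0094,0.7963],"\u03c4":[0.0,0.0,0.0,0.0]}
{"k":2,"\u03b8":[0.34,-0.7178,-0.8334,0.4544],"dq":[0.4836,0.6562,-0.9866,0.6151],"eef":[0.0993,-0.0084,0.7959],"\u03c4":[0.0,0.0,0.0,0.0]}
{"k":3,"\u03b8":[0.3457,-0.7102,-0.8455,0.4612],"dq":[0.6539,0.8624,-1.4214,0.733],"eef":[0.0985,-0.0072,0.7952],"\u03c4":[0.0,0.0,0.0,0.0]}
{"k":4,"\u03b8":[0.3531,-0.7006,-0.8616,0.4689],"dq":[0.8149,1.0606,-1.8076,0.7831],"eef":[0.0974,-0.006,0.7942],"\u03c4":[0.0,0.0,0.0,0.0]}
{"k":5,"\u03b8":[0.362,-0.689,-0.8815,0.4768],"dq":[0.968,1.2509,-2.156,0.7895],"eef":[0.0959,-0.0048,0.793],"\u03c4":[0.0,0.0,0.0,0.0]}
{"k":6,"\u03b8":[0.3724,-0.6756,-0.9047,0.4846],"dq":[1.1144,1.4341,-2.4746,0.7682],"eef":[0.0942,-0.0036,0.7916],"\u03c4":[0.0,0.0,0.0,0.0]}
{"k":7,"\u03b8":[0.3842,-0.6603,-0.9309,0.4921],"dq":[1.2548,1.6106,-2.769,0.7292],"eef":[0.0923,-0.0023,0.7898],"\u03c4":[0.0,0.0,0.0,0.0]}
{"k":8,"\u03b8":[0.3975,-0.6434,-0.96,0.4991],"dq":[1.3901,1.7814,-3.0432,0.6792],"eef":[0.0901,-0.001,0.7878],"\u03c4":[0.0,0.0,0.0,0.0]}
{"k":9,"\u03b8":[0.412,-0.6247,-0.9917,0.5056],"dq":[1.521,1.9474,-3.3003,0.6226],"eef":[0.0877,0.0004,0.7854],"\u03c4":[0.0,0.0,0.0,0.0]}
{"k":10,"\u03b8":[0.4279,-0.6044,-1.0259,0.5116],"dq":[1.6481,2.1094,-3.5425,0.5621],"eef":[0.0851,0.0018,0.7828],"\u03c4":[0.0,0.0,0.0,0.0]}
{"k":11,"\u03b8":[0.445,-0.5825,-1.0625,0.5169],"dq":[1.772,2.2683,-3.7716,0.4998],"eef":[0.0823,0.0033,0.7798],"\u03c4":[0.0,0.0,0.0,0.0]}
{"k":12,"\u03b8":[0.4633,-0.5591,-1.1013,0.5216],"dq":[1.8931,2.4251,-3.9889,0.4369],"eef":[0.0794,0.0049,0.7764],"\u03c4":[0.0,0.0,0.0,0.0]}
{"k":13,"\u03b8":[0.4828,-0.5341,-1.1423,0.5256],"dq":[2.0118,2.5804,-4.1954,0.3746],"eef":[0.0762,0.0065,0.7726],"\u03c4":[0.0,0.0,0.0,0.0]}
{"k":14,"\u03b8":[0.5035,-0.5075,-1.1852,0.529],"dq":[2.1286,2.7353,-4.3921,0.3135],"eef":[0.0729,0.0083,0.7685],"\u03c4":[0.0,0.0,0.0,0.0]}
{"k":15,"\u03b8":[0.5254,-0.4793,-1.2301,0.5319],"dq":[2.2439,2.8903,-4.5796,0.2544],"eef":[0.0695,0.0101,0.7639],"\u03c4":[0.0,0.0,0.0,0.0]}
{"k":16,"\u03b8":[0.5484,-0.4497,-1.2768,0.5341],"dq":[2.358,3.0463,-4.7585,0.1981],"eef":[0.066,0.0121,0.7588],"\u03c4":[0.0,0.0,0.0,0.0]}
{"k":17,"\u03b8":[0.5726,-0.4184,-1.3252,0.5359],"dq":[2.4715,3.204,-4.9294,0.1451],"eef":[0.0624,0.0143,0.7532],"\u03c4":[0.0,0.0,0.0,0.0]}
{"k":18,"\u03b8":[0.5978,-0.3856,-1.3753,0.5371],"dq":[2.5848,3.364,-5.0927,0.0961],"eef":[0.0588,0.0165,0.7472],"\u03c4":[0.0,0.0,0.0,0.0]}
{"k":19,"\u03b8":[0.6243,-0.3511,-1.427,0.5378],"dq":[2.6982,3.5269,-5.249,0.052],"eef":[0.0551,0.019,0.7407],"\u03c4":[0.0,0.0,0.0,0.0]}
{"k":20,"\u03b8":[0.6518,-0.315,-1.4803,0.5381],"dq":[2.8122,3.6929,-5.3998,0.0197],"eef":[0.0513,0.0216,0.7336],"\u03c4":[0.0,0.0,0.0,0.0]}
{"k":21,"\u03b8":[0.6805,-0.2773,-1.535,0.5383],"dq":[2.9269,3.8615,-5.5491,0.0173],"eef":[0.0476,0.0245,0.726],"\u03c4":[0.0,0.0,0.0,0.0]}
{"k":22,"\u03b8":[0.7104,-0.2378,-1.5912,0.5383],"dq":[3.0433,4.0344,-5.6912,0.0182],"eef":[0.0439,0.0276,0.7179],"\u03c4":[0.0,0.0,0.0,0.0]}
{"k":23,"\u03b8":[0.7414,-0.1965,-1.6488,0.5384],"dq":[3.162,4.2123,-5.8255,0.0199],"eef":[0.0403,0.0309,0.7092],"\u03c4":[0.0,0.0,0.0,0.0]}
{"k":24,"\u03b8":[0.7736,-0.1535,-1.7077,0.5386],"dq":[3.2837,4.395,-5.9521,0.0219],"eef":[0.0367,0.0344,0.7001],"\u03c4":[0.0,0.0,0.0,0.0]}
{"k":25,"\u03b8":[0.8071,-0.1086,-1.7678,0.5387],"dq":[3.4092,4.5825,-6.0704,0.0227],"eef":[0.0333,0.0383,0.6904],"\u03c4":[0.0,0.0,0.0,0.0]}
{"k":26,"\u03b8":[0.8418,-0.0618,-1.829,0.5389],"dq":[3.5391,4.7742,-6.1805,0.0235],"eef":[0.03,0.0423,0.6802],"\u03c4":[0.0,0.0,0.0,0.0]}
{"k":27,"\u03b8":[0.8779,-0.0131,-1.8913,0.5392],"dq":[3.6741,4.9686,-6.2835,0.0328],"eef":[0.0269,0.0467,0.6696],"\u03c4":[0.0,0.0,0.0,0.0]}
{"k":28,"\u03b8":[0.9153,0.0375,-1.9547,0.5396],"dq":[3.815,5.1639,-6.3794,0.0558],"eef":[0.024,0.0513,0.6586],"\u03c4":[0.0,0.0,0.0,0.0]}
{"k":29,"\u03b8":[0.9542,0.0902,-2.0189,0.5404],"dq":[3.9626,5.3573,-6.468,0.098],"eef":[0.0214,0.0563,0.6472],"\u03c4":[0.0,0.0,0.0,0.0]}
{"k":30,"\u03b8":[0.9946,0.1447,-2.084,0.5416],"dq":[4.1178,5.5454,-6.5474,0.1609],"eef":[0.019,0.0615,0.6354],"\u03c4":[0.0,0.0,0.0,0.0]}
{"k":31,"\u03b8":[1.0366,0.201,-2.1498,0.5437],"dq":[4.2817,5.7232,-6.6145,0.2448],"eef":[0.0169,0.0671,0.6234],"\u03c4":[0.0,0.0,0.0,0.0]}
{"k":32,"\u03b8":[1.0803,0.2591,-2.2162,0.5466],"dq":[4.4553,5.8843,-6.6651,0.35],"eef":[0.0152,0.0731,0.6111],"\u03c4":[0.0,0.0,0.0,0.0]}
{"k":33,"\u03b8":[1.1257,0.3186,-2.283,0.5507],"dq":[4.6398,6.0194,-6.6932,0.4767],"eef":[0.0139,0.0794,0.5987],"\u03c4":[0.0,0.0,0.0,0.0]}
{"k":34,"\u03b8":[1.1731,0.3793,-2.35,0.5562],"dq":[4.8366,6.1167,-6.6903,0.6246],"eef":[0.013,0.0861,0.5863],"\u03c4":[0.0,0.0,0.0,0.0]}
{"k":35,"\u03b8":[1.2225,0.4408,-2.4167,0.5633],"dq":[5.0472,6.1602,-6.6444,0.7926],"eef":[0.0125,0.0932,0.5739],"\u03c4":[0.0,0.0,0.0,0.0]}
{"k":36,"\u03b8":[1.2741,0.5023,-2.4827,0.5721],"dq":[5.2731,6.1296,-6.5392,0.9783],"eef":[0.0124,0.1008,0.5617],"\u03c4":[0.0,0.0,0.0,0.0]}
{"k":37,"\u03b8":[1.328,0.563,-2.5472,0.5829],"dq":[5.516,5.9998,-6.3533,1.177],"eef":[0.0128,0.1089,0.5497],"\u03c4":[0.0,0.0,0.0,0.0]}
{"k":38,"\u03b8":[1.3845,0.6219,-2.6094,0.5957],"dq":[5.7778,5.7417,-6.0615,1.3815],"eef":[0.0138,0.1176,0.5381]}
{"summary": "max |\u03c4| (N\u00b7m): 0.0000"}


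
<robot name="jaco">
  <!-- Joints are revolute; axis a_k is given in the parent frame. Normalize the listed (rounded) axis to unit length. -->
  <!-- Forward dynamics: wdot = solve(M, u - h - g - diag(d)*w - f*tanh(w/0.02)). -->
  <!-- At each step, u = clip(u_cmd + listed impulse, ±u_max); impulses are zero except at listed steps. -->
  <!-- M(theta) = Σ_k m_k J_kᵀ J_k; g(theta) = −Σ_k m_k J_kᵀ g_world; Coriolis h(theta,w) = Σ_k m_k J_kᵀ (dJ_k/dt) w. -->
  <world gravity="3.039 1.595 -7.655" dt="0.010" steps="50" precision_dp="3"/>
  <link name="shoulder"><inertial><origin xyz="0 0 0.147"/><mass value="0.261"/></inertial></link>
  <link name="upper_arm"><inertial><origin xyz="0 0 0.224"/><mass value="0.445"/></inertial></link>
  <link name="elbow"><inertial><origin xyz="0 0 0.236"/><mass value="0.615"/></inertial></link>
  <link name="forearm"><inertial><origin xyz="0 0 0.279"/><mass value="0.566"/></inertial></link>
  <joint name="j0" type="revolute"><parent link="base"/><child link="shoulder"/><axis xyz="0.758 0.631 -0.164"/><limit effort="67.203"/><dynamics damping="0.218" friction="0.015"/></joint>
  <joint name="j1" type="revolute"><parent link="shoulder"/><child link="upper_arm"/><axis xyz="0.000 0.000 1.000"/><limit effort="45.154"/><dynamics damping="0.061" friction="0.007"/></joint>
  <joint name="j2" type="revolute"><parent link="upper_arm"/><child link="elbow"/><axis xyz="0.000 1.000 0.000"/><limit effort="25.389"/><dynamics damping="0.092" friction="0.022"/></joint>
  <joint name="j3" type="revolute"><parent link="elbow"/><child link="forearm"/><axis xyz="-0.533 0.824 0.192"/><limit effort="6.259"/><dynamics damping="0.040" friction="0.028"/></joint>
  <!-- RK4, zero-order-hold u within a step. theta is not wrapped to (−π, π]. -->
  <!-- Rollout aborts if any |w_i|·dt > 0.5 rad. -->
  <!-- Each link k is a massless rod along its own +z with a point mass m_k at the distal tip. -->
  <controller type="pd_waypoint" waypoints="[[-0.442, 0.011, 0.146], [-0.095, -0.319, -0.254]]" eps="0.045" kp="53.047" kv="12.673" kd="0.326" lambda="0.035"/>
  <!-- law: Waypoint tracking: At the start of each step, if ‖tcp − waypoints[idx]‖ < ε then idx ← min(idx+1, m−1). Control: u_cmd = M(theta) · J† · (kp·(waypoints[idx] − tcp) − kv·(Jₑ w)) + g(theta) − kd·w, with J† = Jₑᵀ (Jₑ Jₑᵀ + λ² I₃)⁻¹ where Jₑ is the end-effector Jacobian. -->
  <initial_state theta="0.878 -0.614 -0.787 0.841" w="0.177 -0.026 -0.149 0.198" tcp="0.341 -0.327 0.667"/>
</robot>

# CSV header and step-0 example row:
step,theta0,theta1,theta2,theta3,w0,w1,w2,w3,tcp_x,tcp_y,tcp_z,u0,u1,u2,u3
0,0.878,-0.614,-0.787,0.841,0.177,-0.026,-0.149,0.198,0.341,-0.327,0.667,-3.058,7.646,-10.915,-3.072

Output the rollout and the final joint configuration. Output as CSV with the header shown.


step,theta0,theta1,theta2,theta3,w0,w1,w2,w3,tcp_x,tcp_y,tcp_z,u0,u1,u2,u3
1,0.886,-0.608,-0.804,0.852,1.308,1.276,-3.132,1.966,0.340,-0.327,0.665,-3.805,6.474,-8.921,-3.380
2,0.903,-0.591,-0.845,0.876,2.076,1.945,-5.100,2.718,0.335,-0.325,0.662,-4.658,5.626,-7.660,-3.327
3,0.926,-0.570,-0.902,0.904,2.559,2.255,-6.354,2.916,0.327,-0.323,0.657,-5.364,4.931,-6.801,-3.118
4,0.953,-0.547,-0.970,0.933,2.842,2.384,-7.136,2.822,0.316,-0.321,0.652,-5.809,4.300,-6.140,-2.856
5,0.982,-0.523,-1.044,0.960,2.996,2.424,-7.612,2.571,0.304,-0.318,0.646,-5.993,3.700,-5.566,-2.587
6,1.012,-0.499,-1.121,0.984,3.066,2.420,-7.888,2.232,0.289,-0.316,0.640,-5.967,3.123,-5.024,-2.328
7,1.043,-0.475,-1.201,1.004,3.084,2.396,-8.027,1.841,0.273,-0.313,0.633,-5.800,2.574,-4.489,-2.085
8,1.074,-0.451,-1.281,1.021,3.067,2.365,-8.066,1.422,0.256,-0.310,0.626,-5.554,2.058,-3.952,-1.857
9,1.104,-0.427,-1.362,1.033,3.027,2.338,-8.026,0.992,0.237,-0.307,0.619,-5.279,1.577,-3.412,-1.641
10,1.134,-0.404,-1.442,1.040,2.969,2.318,-7.922,0.563,0.218,-0.303,0.611,-5.012,1.132,-2.868,-1.436
11,1.164,-0.381,-1.520,1.044,2.895,2.310,-7.762,0.149,0.197,-0.299,0.602,-4.777,0.724,-2.326,-1.238
12,1.192,-0.358,-1.597,1.044,2.801,2.329,-7.558,-0.202,0.176,-0.295,0.593,-4.601,0.349,-1.790,-1.065
13,1.220,-0.334,-1.671,1.040,2.691,2.359,-7.315,-0.523,0.155,-0.290,0.583,-4.466,0.006,-1.264,-0.893
14,1.246,-0.311,-1.743,1.033,2.568,2.398,-7.039,-0.817,0.134,-0.284,0.572,-4.361,-0.310,-0.752,-0.719
15,1.271,-0.287,-1.812,1.024,2.432,2.444,-6.738,-1.079,0.112,-0.279,0.561,-4.280,-0.600,-0.257,-0.544
16,1.294,-0.262,-1.877,1.012,2.281,2.496,-6.418,-1.306,0.090,-0.273,0.550,-4.215,-0.866,0.217,-0.369
17,1.316,-0.237,-1.940,0.998,2.118,2.552,-6.084,-1.498,0.069,-0.266,0.538,-4.159,-1.111,0.666,-0.194
18,1.337,-0.211,-1.999,0.982,1.944,2.609,-5.743,-1.658,0.048,-0.259,0.525,-4.105,-1.334,1.088,-0.020
19,1.355,-0.184,-2.055,0.965,1.759,2.664,-5.398,-1.790,0.027,-0.252,0.512,-4.049,-1.537,1.481,0.153
20,1.372,-0.158,-2.107,0.946,1.565,2.713,-5.052,-1.898,0.006,-0.245,0.499,-3.988,-1.720,1.844,0.323
21,1.387,-0.130,-2.156,0.927,1.364,2.754,-4.708,-1.986,-0.014,-0.238,0.485,-3.922,-1.882,2.177,0.490
22,1.399,-0.103,-2.201,0.907,1.156,2.784,-4.369,-2.057,-0.033,-0.230,0.471,-3.851,-2.025,2.478,0.652
23,1.410,-0.075,-2.243,0.886,0.945,2.800,-4.035,-2.114,-0.052,-0.223,0.457,-3.777,-2.148,2.749,0.809
24,1.418,-0.047,-2.282,0.864,0.730,2.801,-3.709,-2.158,-0.070,-0.215,0.443,-3.701,-2.252,2.991,0.959
25,1.424,-0.019,-2.317,0.843,0.514,2.785,-3.393,-2.192,-0.087,-0.207,0.429,-3.626,-2.338,3.203,1.100
26,1.428,0.009,-2.350,0.821,0.296,2.751,-3.087,-2.215,-0.103,-0.200,0.415,-3.554,-2.406,3.389,1.231
27,1.430,0.036,-2.379,0.799,0.079,2.699,-2.793,-2.227,-0.119,-0.192,0.401,-3.486,-2.456,3.550,1.352
28,1.430,0.063,-2.405,0.776,-0.135,2.627,-2.511,-2.235,-0.133,-0.184,0.387,-3.424,-2.490,3.688,1.463
29,1.427,0.089,-2.429,0.754,-0.348,2.538,-2.244,-2.230,-0.147,-0.177,0.374,-3.370,-2.510,3.804,1.562
30,1.423,0.114,-2.450,0.732,-0.559,2.433,-1.992,-2.211,-0.160,-0.169,0.361,-3.322,-2.516,3.901,1.647
31,1.416,0.138,-2.469,0.710,-0.768,2.312,-1.756,-2.182,-0.172,-0.162,0.348,-3.279,-2.510,3.981,1.720
32,1.407,0.160,-2.486,0.688,-0.974,2.178,-1.536,-2.141,-0.184,-0.155,0.335,-3.240,-2.493,4.044,1.781
33,1.397,0.181,-2.500,0.667,-1.176,2.032,-1.332,-2.090,-0.194,-0.149,0.323,-3.205,-2.467,4.094,1.831
34,1.384,0.201,-2.512,0.647,-1.374,1.877,-1.143,-2.030,-0.204,-0.142,0.312,-3.172,-2.432,4.131,1.869
35,1.369,0.219,-2.523,0.627,-1.566,1.713,-0.969,-1.961,-0.213,-0.136,0.300,-3.139,-2.389,4.157,1.898
36,1.353,0.235,-2.532,0.607,-1.753,1.544,-0.810,-1.885,-0.221,-0.130,0.290,-3.104,-2.339,4.173,1.917
37,1.334,0.250,-2.539,0.589,-1.932,1.373,-0.664,-1.802,-0.229,-0.124,0.280,-3.065,-2.284,4.182,1.927
38,1.314,0.262,-2.545,0.571,-2.104,1.200,-0.531,-1.713,-0.236,-0.118,0.270,-3.020,-2.223,4.182,1.930
39,1.292,0.274,-2.550,0.555,-2.267,1.028,-0.410,-1.620,-0.243,-0.113,0.261,-2.966,-2.158,4.177,1.927
40,1.269,0.283,-2.553,0.539,-2.420,0.859,-0.300,-1.523,-0.249,-0.108,0.252,-2.903,-2.089,4.166,1.917
41,1.244,0.291,-2.556,0.524,-2.562,0.696,-0.199,-1.425,-0.255,-0.103,0.244,-2.829,-2.017,4.150,1.903
42,1.217,0.297,-2.557,0.511,-2.692,0.539,-0.107,-1.326,-0.261,-0.099,0.237,-2.743,-1.942,4.129,1.884
43,1.190,0.302,-2.558,0.498,-2.809,0.390,-0.023,-1.227,-0.266,-0.095,0.230,-2.644,-1.865,4.106,1.862
44,1.161,0.305,-2.558,0.486,-2.914,0.255,0.048,-1.116,-0.270,-0.090,0.223,-2.537,-1.787,4.083,1.833
45,1.132,0.307,-2.557,0.476,-3.003,0.129,0.113,-1.011,-0.275,-0.086,0.217,-2.416,-1.707,4.059,1.803
46,1.101,0.307,-2.556,0.466,-3.076,0.011,0.175,-0.915,-0.280,-0.083,0.212,-2.283,-1.624,4.033,1.774
47,1.070,0.307,-2.554,0.457,-3.134,-0.093,0.231,-0.820,-0.284,-0.079,0.207,-2.141,-1.543,4.005,1.743
48,1.039,0.306,-2.551,0.449,-3.176,-0.187,0.284,-0.733,-0.288,-0.076,0.202,-1.991,-1.461,3.975,1.712
49,1.007,0.303,-2.548,0.443,-3.202,-0.272,0.334,-0.653,-0.292,-0.072,0.198,-1.836,-1.379,3.944,1.682
50,0.975,0.300,-2.544,0.436,-3.212,-0.345,0.379,-0.578,-0.296,-0.069,0.194,,,,
# final theta (rad): 0.975 0.300 -2.544 0.436


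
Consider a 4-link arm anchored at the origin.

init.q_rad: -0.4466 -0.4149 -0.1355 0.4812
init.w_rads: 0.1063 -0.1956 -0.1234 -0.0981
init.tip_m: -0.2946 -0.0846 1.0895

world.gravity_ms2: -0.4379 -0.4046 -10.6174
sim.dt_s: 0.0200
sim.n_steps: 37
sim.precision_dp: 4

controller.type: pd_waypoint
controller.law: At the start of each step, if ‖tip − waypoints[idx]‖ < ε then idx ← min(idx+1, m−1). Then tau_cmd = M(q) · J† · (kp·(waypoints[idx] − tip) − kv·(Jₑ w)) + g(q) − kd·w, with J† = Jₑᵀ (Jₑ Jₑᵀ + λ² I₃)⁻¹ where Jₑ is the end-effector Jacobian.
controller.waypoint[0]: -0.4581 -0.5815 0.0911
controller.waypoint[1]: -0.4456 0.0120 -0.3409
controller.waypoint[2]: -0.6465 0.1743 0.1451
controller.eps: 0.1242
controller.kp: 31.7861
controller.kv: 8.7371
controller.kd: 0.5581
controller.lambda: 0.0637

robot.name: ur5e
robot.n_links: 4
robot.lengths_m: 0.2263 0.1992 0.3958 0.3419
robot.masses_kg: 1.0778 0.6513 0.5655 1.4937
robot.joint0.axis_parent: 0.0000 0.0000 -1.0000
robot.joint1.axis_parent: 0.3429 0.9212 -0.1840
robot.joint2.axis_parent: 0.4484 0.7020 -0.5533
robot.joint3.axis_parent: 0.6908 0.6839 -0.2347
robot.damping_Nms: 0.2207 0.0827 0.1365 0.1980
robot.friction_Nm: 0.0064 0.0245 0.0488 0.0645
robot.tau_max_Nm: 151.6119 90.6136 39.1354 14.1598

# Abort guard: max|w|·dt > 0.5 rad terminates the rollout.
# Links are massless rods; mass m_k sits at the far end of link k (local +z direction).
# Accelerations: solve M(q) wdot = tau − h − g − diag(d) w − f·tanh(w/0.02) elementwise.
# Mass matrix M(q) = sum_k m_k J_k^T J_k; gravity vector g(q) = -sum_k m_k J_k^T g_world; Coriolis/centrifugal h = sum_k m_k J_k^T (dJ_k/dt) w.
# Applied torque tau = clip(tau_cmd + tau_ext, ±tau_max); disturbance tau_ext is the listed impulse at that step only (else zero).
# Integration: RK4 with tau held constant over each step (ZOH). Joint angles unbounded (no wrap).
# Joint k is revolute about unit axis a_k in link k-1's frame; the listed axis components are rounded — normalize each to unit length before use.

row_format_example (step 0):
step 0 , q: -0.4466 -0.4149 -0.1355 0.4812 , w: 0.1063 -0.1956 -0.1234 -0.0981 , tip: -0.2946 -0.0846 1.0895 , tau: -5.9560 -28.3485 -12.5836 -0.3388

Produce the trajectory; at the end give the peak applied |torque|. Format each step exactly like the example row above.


step 1 , q: -0.4401 -0.4325 -0.1395 0.5144 , w: 0.5247 -1.5805 -0.1707 3.2536 , tip: -0.3013 -0.0876 1.0837 , tau: -5.0488 -21.2138 -9.4793 -1.6619
step 2 , q: -0.4298 -0.4747 -0.1370 0.5903 , w: 0.4639 -2.5960 0.3573 4.2877 , tip: -0.3111 -0.0967 1.0707 , tau: -4.1255 -14.0313 -6.2674 -1.2172
step 3 , q: -0.4239 -0.5311 -0.1302 0.6806 , w: 0.1309 -3.0429 0.3342 4.7143 , tip: -0.3244 -0.1104 1.0521 , tau: -3.4101 -7.8310 -3.0917 -0.5741
step 4 , q: -0.4236 -0.5961 -0.1210 0.7745 , w: -0.0887 -3.4623 0.5852 4.6646 , tip: -0.3404 -0.1272 1.0287 , tau: -2.9493 -2.5694 -0.6489 0.0723
step 5 , q: -0.4278 -0.6672 -0.1096 0.8664 , w: -0.3196 -3.6582 0.5721 4.5205 , tip: -0.3581 -0.1461 1.0012 , tau: -2.6769 1.6732 1.4014 0.5125
step 6 , q: -0.4360 -0.7417 -0.0980 0.9540 , w: -0.4795 -3.8103 0.6017 4.2446 , tip: -0.3767 -0.1666 0.9704 , tau: -2.5163 5.1508 2.9695 0.8252
step 7 , q: -0.4471 -0.8184 -0.0868 1.0358 , w: -0.6161 -3.8744 0.5399 3.9304 , tip: -0.3956 -0.1879 0.9368 , tau: -2.4194 7.9774 4.2363 1.0163
step 8 , q: -0.4606 -0.8959 -0.0770 1.1109 , w: -0.7217 -3.8905 0.4483 3.5804 , tip: -0.4142 -0.2097 0.9010 , tau: -2.3381 10.3113 5.2571 1.1416
step 9 , q: -0.4759 -0.9733 -0.0695 1.1788 , w: -0.8062 -3.8597 0.3174 3.2154 , tip: -0.4322 -0.2317 0.8636 , tau: -2.2448 12.2567 6.1123 1.2357
step 10 , q: -0.4928 -1.0498 -0.0648 1.2393 , w: -0.8715 -3.7913 0.1617 2.8431 , tip: -0.4492 -0.2537 0.8250 , tau: -2.1194 13.9017 6.8515 1.3311
step 11 , q: -0.5107 -1.1246 -0.0632 1.2924 , w: -0.9158 -3.6983 0.0072 2.4656 , tip: -0.4650 -0.2755 0.7856 , tau: -1.9471 15.3175 7.5028 1.4530
step 12 , q: -0.5292 -1.1976 -0.0640 1.3378 , w: -0.9281 -3.6107 -0.0812 2.0724 , tip: -0.4796 -0.2971 0.7459 , tau: -1.7082 16.5722 8.0567 1.6230
step 13 , q: -0.5479 -1.2684 -0.0672 1.3756 , w: -0.9460 -3.4627 -0.2446 1.7191 , tip: -0.4928 -0.3183 0.7061 , tau: -1.4499 17.6332 8.6140 1.8175
step 14 , q: -0.5668 -1.3361 -0.0735 1.4066 , w: -0.9512 -3.2970 -0.3934 1.3818 , tip: -0.5045 -0.3390 0.6666 , tau: -1.1569 18.5618 9.1364 2.0561
step 15 , q: -0.5857 -1.4003 -0.0824 1.4310 , w: -0.9449 -3.1185 -0.5199 1.0653 , tip: -0.5148 -0.3592 0.6274 , tau: -0.8389 19.3728 9.6240 2.3339
step 16 , q: -0.6044 -1.4609 -0.0937 1.4494 , w: -0.9286 -2.9317 -0.6204 0.7742 , tip: -0.5235 -0.3787 0.5889 , tau: -0.5078 20.0744 10.0738 2.6417
step 17 , q: -0.6227 -1.5178 -0.1066 1.4622 , w: -0.9039 -2.7407 -0.6936 0.5123 , tip: -0.5308 -0.3974 0.5513 , tau: -0.1755 20.6707 10.4815 2.9679
step 18 , q: -0.6404 -1.5708 -0.1208 1.4701 , w: -0.8725 -2.5490 -0.7403 0.2829 , tip: -0.5365 -0.4154 0.5146 , tau: 0.1472 21.1635 10.8422 3.3003
step 19 , q: -0.6574 -1.6200 -0.1356 1.4738 , w: -0.8361 -2.3599 -0.7630 0.0876 , tip: -0.5409 -0.4324 0.4791 , tau: 0.4509 21.5540 11.1517 3.6267
step 20 , q: -0.6737 -1.6654 -0.1508 1.4740 , w: -0.7984 -2.1680 -0.7842 -0.0596 , tip: -0.5438 -0.4485 0.4450 , tau: 0.7236 21.8380 11.4157 3.9208
step 21 , q: -0.6892 -1.7070 -0.1663 1.4717 , w: -0.7568 -1.9853 -0.7899 -0.1616 , tip: -0.5455 -0.4634 0.4122 , tau: 0.9652 22.0265 11.6211 4.1710
step 22 , q: -0.7038 -1.7453 -0.1816 1.4676 , w: -0.7087 -1.8272 -0.7507 -0.2464 , tip: -0.5459 -0.4773 0.3810 , tau: 1.1820 22.1331 11.7525 4.4013
step 23 , q: -0.7174 -1.7803 -0.1961 1.4621 , w: -0.6635 -1.6716 -0.7153 -0.3026 , tip: -0.5451 -0.4900 0.3514 , tau: 1.3611 22.1455 11.8371 4.5981
step 24 , q: -0.7302 -1.8124 -0.2098 1.4557 , w: -0.6183 -1.5277 -0.6696 -0.3374 , tip: -0.5435 -0.5017 0.3236 , tau: 1.5064 22.0784 11.8686 4.7620
step 25 , q: -0.7421 -1.8417 -0.2225 1.4488 , w: -0.5746 -1.3927 -0.6222 -0.3521 , tip: -0.5410 -0.5122 0.2976 , tau: 1.6176 21.9380 11.8547 4.8915
step 26 , q: -0.7531 -1.8684 -0.2343 1.4418 , w: -0.5323 -1.2679 -0.5725 -0.3507 , tip: -0.5378 -0.5217 0.2734 , tau: 1.6971 21.7350 11.7990 4.9884
step 27 , q: -0.7633 -1.8926 -0.2452 1.4349 , w: -0.4916 -1.1524 -0.5228 -0.3365 , tip: -0.5341 -0.5302 0.2511 , tau: 1.7471 21.4787 11.7075 5.0551
step 28 , q: -0.7727 -1.9147 -0.2550 1.4284 , w: -0.4528 -1.0461 -0.4738 -0.3126 , tip: -0.5301 -0.5378 0.2306 , tau: 1.7706 21.1790 11.5858 5.0948
step 29 , q: -0.7814 -1.9347 -0.2639 1.4225 , w: -0.4158 -0.9482 -0.4264 -0.2820 , tip: -0.5257 -0.5445 0.2119 , tau: 1.7708 20.8452 11.4395 5.1112
step 30 , q: -0.7893 -1.9528 -0.2719 1.4172 , w: -0.3808 -0.8583 -0.3812 -0.2473 , tip: -0.5212 -0.5504 0.1948 , tau: 1.7505 20.4861 11.2742 5.1082
step 31 , q: -0.7966 -1.9692 -0.2790 1.4126 , w: -0.3477 -0.7758 -0.3385 -0.2105 , tip: -0.5166 -0.5556 0.1795 , tau: 18.6086 2.1841 -2.2029 3.4097
step 32 , q: -0.7977 -1.9901 -0.2870 1.4186 , w: 0.2443 -1.3260 -0.4312 0.7802 , tip: -0.5122 -0.5566 0.1630 , tau: 14.9855 5.0500 -0.1007 3.1118
step 33 , q: -0.7882 -2.0206 -0.2965 1.4402 , w: 0.7118 -1.7334 -0.4967 1.3642 , tip: -0.5082 -0.5509 0.1430 , tau: 11.8784 7.4355 1.6949 3.1352
step 34 , q: -0.7703 -2.0578 -0.3075 1.4707 , w: 1.0806 -2.0006 -0.5892 1.6590 , tip: -0.5051 -0.5401 0.1202 , tau: 9.2218 9.3442 3.2225 3.3452
step 35 , q: -0.7458 -2.0995 -0.3204 1.5048 , w: 1.3805 -2.1714 -0.6765 1.7432 , tip: -0.5028 -0.5254 0.0954 , tau: 6.9693 10.8244 4.4821 3.6662
step 36 , q: -0.7157 -2.1438 -0.3349 1.5393 , w: 1.6259 -2.2608 -0.7673 1.6863 , tip: -0.5015 -0.5078 0.0692 , tau: 5.0735 11.9193 5.5035 4.0457
step 37 , q: -0.6812 -2.1893 -0.3512 1.5716 , w: 1.8289 -2.2887 -0.8516 1.5363 , tip: -0.5008 -0.4879 0.0420
max |tau| (N·m): 28.3485


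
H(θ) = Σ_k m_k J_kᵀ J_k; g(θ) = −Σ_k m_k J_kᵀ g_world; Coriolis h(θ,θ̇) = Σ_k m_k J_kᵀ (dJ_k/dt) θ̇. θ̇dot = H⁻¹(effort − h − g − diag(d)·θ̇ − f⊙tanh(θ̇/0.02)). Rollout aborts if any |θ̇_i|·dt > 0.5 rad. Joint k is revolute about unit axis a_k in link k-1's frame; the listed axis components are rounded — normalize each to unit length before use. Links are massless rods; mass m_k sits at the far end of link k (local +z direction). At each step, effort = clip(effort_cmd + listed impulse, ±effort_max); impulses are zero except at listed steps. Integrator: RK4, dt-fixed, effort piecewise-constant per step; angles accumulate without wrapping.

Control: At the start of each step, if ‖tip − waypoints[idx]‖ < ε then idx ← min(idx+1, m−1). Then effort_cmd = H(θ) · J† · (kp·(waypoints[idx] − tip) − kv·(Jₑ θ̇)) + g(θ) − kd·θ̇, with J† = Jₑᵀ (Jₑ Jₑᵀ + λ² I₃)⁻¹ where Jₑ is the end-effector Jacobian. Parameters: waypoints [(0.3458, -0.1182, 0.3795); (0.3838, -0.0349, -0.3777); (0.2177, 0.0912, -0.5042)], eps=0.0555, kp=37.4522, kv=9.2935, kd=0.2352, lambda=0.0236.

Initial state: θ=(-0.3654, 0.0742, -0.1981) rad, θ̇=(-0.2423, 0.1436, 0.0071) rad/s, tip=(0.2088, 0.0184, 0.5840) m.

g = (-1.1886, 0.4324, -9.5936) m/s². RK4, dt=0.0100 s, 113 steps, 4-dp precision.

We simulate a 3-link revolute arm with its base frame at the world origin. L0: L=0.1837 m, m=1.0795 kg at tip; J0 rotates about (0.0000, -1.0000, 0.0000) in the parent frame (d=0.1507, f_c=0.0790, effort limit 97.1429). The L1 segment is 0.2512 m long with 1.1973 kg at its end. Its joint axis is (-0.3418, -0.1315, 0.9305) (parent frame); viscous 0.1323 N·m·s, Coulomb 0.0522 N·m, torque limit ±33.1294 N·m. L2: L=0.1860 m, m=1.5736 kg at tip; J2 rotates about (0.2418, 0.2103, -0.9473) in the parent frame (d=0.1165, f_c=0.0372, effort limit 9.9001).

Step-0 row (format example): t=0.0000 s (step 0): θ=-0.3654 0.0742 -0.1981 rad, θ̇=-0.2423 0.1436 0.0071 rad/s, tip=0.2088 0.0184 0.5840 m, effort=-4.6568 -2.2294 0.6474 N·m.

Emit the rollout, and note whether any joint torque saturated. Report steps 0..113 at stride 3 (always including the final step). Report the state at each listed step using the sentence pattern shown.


t=0.0300 s (step 3): θ=-0.3751 0.0636 -0.1980 rad, θ̇=-0.3984 -0.7289 0.1637 rad/s, tip=0.2152 0.0170 0.5818 m, effort=-2.1085 -1.4237 0.4051 N·m.
t=0.0600 s (step 6): θ=-0.3892 0.0335 -0.1950 rad, θ̇=-0.5352 -1.2006 0.1745 rad/s, tip=0.2256 0.0127 0.5780 m, effort=0.0770 -0.8701 0.2463 N·m.
t=0.0900 s (step 9): θ=-0.4069 -0.0064 -0.1893 rad, θ̇=-0.6401 -1.4269 0.2109 rad/s, tip=0.2386 0.0069 0.5730 m, effort=1.9522 -0.4851 0.1156 N·m.
t=0.1200 s (step 12): θ=-0.4273 -0.0506 -0.1818 rad, θ̇=-0.7116 -1.5119 0.2747 rad/s, tip=0.2530 0.0003 0.5668 m, effort=3.5441 -0.2174 0.0050 N·m.
t=0.1500 s (step 15): θ=-0.4493 -0.0964 -0.1733 rad, θ̇=-0.7546 -1.5315 0.2886 rad/s, tip=0.2680 -0.0068 0.5599 m, effort=4.8719 -0.0322 -0.0720 N·m.
t=0.1800 s (step 18): θ=-0.4723 -0.1420 -0.1643 rad, θ̇=-0.7717 -1.5055 0.3077 rad/s, tip=0.2829 -0.0140 0.5523 m, effort=5.9745 0.0917 -0.1328 N·m.
t=0.2100 s (step 21): θ=-0.4954 -0.1865 -0.1550 rad, θ̇=-0.7686 -1.4586 0.3070 rad/s, tip=0.2974 -0.0211 0.5443 m, effort=6.8774 0.1706 -0.1747 N·m.
t=0.2400 s (step 24): θ=-0.5182 -0.2293 -0.1458 rad, θ̇=-0.7492 -1.3968 0.3069 rad/s, tip=0.3111 -0.0281 0.5361 m, effort=7.6103 0.2156 -0.2054 N·m.
t=0.2700 s (step 27): θ=-0.5402 -0.2702 -0.1367 rad, θ̇=-0.7179 -1.3294 0.2979 rad/s, tip=0.3239 -0.0348 0.5280 m, effort=8.1961 0.2360 -0.2247 N·m.
t=0.3000 s (step 30): θ=-0.5612 -0.3091 -0.1279 rad, θ̇=-0.6780 -1.2585 0.2890 rad/s, tip=0.3355 -0.0413 0.5200 m, effort=8.6577 0.2385 -0.2369 N·m.
t=0.3300 s (step 33): θ=-0.5809 -0.3458 -0.1194 rad, θ̇=-0.6327 -1.1879 0.2759 rad/s, tip=0.3460 -0.0474 0.5123 m, effort=9.0143 0.2285 -0.2425 N·m.
t=0.3600 s (step 36): θ=-0.5991 -0.3803 -0.1113 rad, θ̇=-0.5840 -1.1183 0.2633 rad/s, tip=0.3554 -0.0533 0.5050 m, effort=9.2835 0.2100 -0.2439 N·m.
t=0.3900 s (step 39): θ=-0.6159 -0.4129 -0.1036 rad, θ̇=-0.5342 -1.0514 0.2488 rad/s, tip=0.3637 -0.0588 0.4982 m, effort=9.4805 0.1862 -0.2417 N·m.
t=0.4200 s (step 42): θ=-0.6312 -0.4435 -0.0963 rad, θ̇=-0.4846 -0.9873 0.2350 rad/s, tip=0.3710 -0.0640 0.4919 m, effort=9.6186 0.1595 -0.2375 N·m.
t=0.4500 s (step 45): θ=-0.6450 -0.4722 -0.0895 rad, θ̇=-0.4363 -0.9266 0.2205 rad/s, tip=0.3773 -0.0688 0.4861 m, effort=9.7091 0.1315 -0.2315 N·m.
t=0.4800 s (step 48): θ=-0.6574 -0.4991 -0.0831 rad, θ̇=-0.3902 -0.8692 0.2068 rad/s, tip=0.3828 -0.0734 0.4809 m, effort=9.7621 0.1034 -0.2247 N·m.
t=0.5100 s (step 51): θ=-0.6684 -0.5244 -0.0771 rad, θ̇=-0.3468 -0.8154 0.1931 rad/s, tip=0.3874 -0.0776 0.4762 m, effort=9.7855 0.0761 -0.2173 N·m.
t=0.5400 s (step 54): θ=-0.6782 -0.5481 -0.0715 rad, θ̇=-0.3066 -0.7648 0.1802 rad/s, tip=0.3913 -0.0816 0.4720 m, effort=9.7866 0.0500 -0.2098 N·m.
t=0.5700 s (step 57): θ=-0.6868 -0.5703 -0.0663 rad, θ̇=-0.2697 -0.7174 0.1676 rad/s, tip=0.3946 -0.0854 0.4683 m, effort=9.7708 0.0255 -0.2022 N·m.
t=0.6000 s (step 60): θ=-0.6944 -0.5911 -0.0614 rad, θ̇=-0.2361 -0.6730 0.1557 rad/s, tip=0.3974 -0.0888 0.4651 m, effort=9.7430 0.0026 -0.1949 N·m.
t=0.6300 s (step 63): θ=-0.7010 -0.6107 -0.0569 rad, θ̇=-0.2059 -0.6316 0.1443 rad/s, tip=0.3997 -0.0921 0.4622 m, effort=9.7069 -0.0186 -0.1879 N·m.
t=0.6600 s (step 66): θ=-0.7068 -0.6291 -0.0528 rad, θ̇=-0.1789 -0.5928 0.1335 rad/s, tip=0.4015 -0.0951 0.4598 m, effort=9.6656 -0.0381 -0.1813 N·m.
t=0.6900 s (step 69): θ=-0.7118 -0.6463 -0.0489 rad, θ̇=-0.1550 -0.5566 0.1232 rad/s, tip=0.4030 -0.0980 0.4576 m, effort=9.6215 -0.0561 -0.1750 N·m.
t=0.7200 s (step 72): θ=-0.7161 -0.6625 -0.0454 rad, θ̇=-0.1339 -0.5227 0.1136 rad/s, tip=0.4041 -0.1006 0.4558 m, effort=9.5763 -0.0727 -0.1693 N·m.
t=0.7500 s (step 75): θ=-0.7199 -0.6777 -0.0421 rad, θ̇=-0.1155 -0.4910 0.1044 rad/s, tip=0.4050 -0.1031 0.4542 m, effort=9.5315 -0.0879 -0.1639 N·m.
t=0.7800 s (step 78): θ=-0.7231 -0.6920 -0.0391 rad, θ̇=-0.0995 -0.4614 0.0958 rad/s, tip=0.4057 -0.1054 0.4529 m, effort=9.4881 -0.1019 -0.1589 N·m.
t=0.8100 s (step 81): θ=-0.7259 -0.7054 -0.0364 rad, θ̇=-0.0857 -0.4337 0.0876 rad/s, tip=0.4061 -0.1076 0.4517 m, effort=9.4468 -0.1149 -0.1543 N·m.
t=0.8400 s (step 84): θ=-0.7282 -0.7180 -0.0338 rad, θ̇=-0.0739 -0.4079 0.0800 rad/s, tip=0.4065 -0.1096 0.4507 m, effort=9.4082 -0.1270 -0.1500 N·m.
t=0.8700 s (step 87): θ=-0.7303 -0.7299 -0.0316 rad, θ̇=-0.0637 -0.3837 0.0728 rad/s, tip=0.4067 -0.1115 0.4499 m, effort=9.3724 -0.1382 -0.1461 N·m.
t=0.9000 s (step 90): θ=-0.7321 -0.7411 -0.0295 rad, θ̇=-0.0551 -0.3611 0.0661 rad/s, tip=0.4067 -0.1132 0.4492 m, effort=9.3397 -0.1487 -0.1425 N·m.
t=0.9300 s (step 93): θ=-0.7336 -0.7516 -0.0276 rad, θ̇=-0.0479 -0.3399 0.0599 rad/s, tip=0.4068 -0.1149 0.4486 m, effort=9.3102 -0.1585 -0.1392 N·m.
t=0.9600 s (step 96): θ=-0.7350 -0.7615 -0.0259 rad, θ̇=-0.0418 -0.3201 0.0542 rad/s, tip=0.4067 -0.1164 0.4481 m, effort=9.2839 -0.1678 -0.1362 N·m.
t=0.9900 s (step 99): θ=-0.7361 -0.7708 -0.0244 rad, θ̇=-0.0367 -0.3016 0.0490 rad/s, tip=0.4066 -0.1178 0.4476 m, effort=9.2607 -0.1765 -0.1335 N·m.
t=1.0200 s (step 102): θ=-0.7372 -0.7796 -0.0230 rad, θ̇=-0.0325 -0.2842 0.0445 rad/s, tip=0.4064 -0.1192 0.4473 m, effort=9.2407 -0.1847 -0.1310 N·m.
t=1.0500 s (step 105): θ=-0.7381 -0.7879 -0.0217 rad, θ̇=-0.0291 -0.2678 0.0408 rad/s, tip=0.4063 -0.1205 0.4469 m, effort=9.2236 -0.1926 -0.1289 N·m.
t=1.0800 s (step 108): θ=-0.7389 -0.7957 -0.0206 rad, θ̇=-0.0262 -0.2518 0.0396 rad/s, tip=0.4061 -0.1216 0.4466 m, effort=9.2093 -0.2002 -0.1275 N·m.
t=1.1100 s (step 111): θ=-0.7397 -0.8031 -0.0194 rad, θ̇=-0.0201 -0.1905 0.1883 rad/s, tip=0.4059 -0.1228 0.4464 m, effort=9.2005 -0.2133 -0.1632 N·m.
t=1.1300 s (step 113): θ=-0.7402 -0.8078 -0.0186 rad, θ̇=-0.0192 -0.1842 0.1848 rad/s, tip=0.4057 -0.1235 0.4462 m.
any joint saturated: no


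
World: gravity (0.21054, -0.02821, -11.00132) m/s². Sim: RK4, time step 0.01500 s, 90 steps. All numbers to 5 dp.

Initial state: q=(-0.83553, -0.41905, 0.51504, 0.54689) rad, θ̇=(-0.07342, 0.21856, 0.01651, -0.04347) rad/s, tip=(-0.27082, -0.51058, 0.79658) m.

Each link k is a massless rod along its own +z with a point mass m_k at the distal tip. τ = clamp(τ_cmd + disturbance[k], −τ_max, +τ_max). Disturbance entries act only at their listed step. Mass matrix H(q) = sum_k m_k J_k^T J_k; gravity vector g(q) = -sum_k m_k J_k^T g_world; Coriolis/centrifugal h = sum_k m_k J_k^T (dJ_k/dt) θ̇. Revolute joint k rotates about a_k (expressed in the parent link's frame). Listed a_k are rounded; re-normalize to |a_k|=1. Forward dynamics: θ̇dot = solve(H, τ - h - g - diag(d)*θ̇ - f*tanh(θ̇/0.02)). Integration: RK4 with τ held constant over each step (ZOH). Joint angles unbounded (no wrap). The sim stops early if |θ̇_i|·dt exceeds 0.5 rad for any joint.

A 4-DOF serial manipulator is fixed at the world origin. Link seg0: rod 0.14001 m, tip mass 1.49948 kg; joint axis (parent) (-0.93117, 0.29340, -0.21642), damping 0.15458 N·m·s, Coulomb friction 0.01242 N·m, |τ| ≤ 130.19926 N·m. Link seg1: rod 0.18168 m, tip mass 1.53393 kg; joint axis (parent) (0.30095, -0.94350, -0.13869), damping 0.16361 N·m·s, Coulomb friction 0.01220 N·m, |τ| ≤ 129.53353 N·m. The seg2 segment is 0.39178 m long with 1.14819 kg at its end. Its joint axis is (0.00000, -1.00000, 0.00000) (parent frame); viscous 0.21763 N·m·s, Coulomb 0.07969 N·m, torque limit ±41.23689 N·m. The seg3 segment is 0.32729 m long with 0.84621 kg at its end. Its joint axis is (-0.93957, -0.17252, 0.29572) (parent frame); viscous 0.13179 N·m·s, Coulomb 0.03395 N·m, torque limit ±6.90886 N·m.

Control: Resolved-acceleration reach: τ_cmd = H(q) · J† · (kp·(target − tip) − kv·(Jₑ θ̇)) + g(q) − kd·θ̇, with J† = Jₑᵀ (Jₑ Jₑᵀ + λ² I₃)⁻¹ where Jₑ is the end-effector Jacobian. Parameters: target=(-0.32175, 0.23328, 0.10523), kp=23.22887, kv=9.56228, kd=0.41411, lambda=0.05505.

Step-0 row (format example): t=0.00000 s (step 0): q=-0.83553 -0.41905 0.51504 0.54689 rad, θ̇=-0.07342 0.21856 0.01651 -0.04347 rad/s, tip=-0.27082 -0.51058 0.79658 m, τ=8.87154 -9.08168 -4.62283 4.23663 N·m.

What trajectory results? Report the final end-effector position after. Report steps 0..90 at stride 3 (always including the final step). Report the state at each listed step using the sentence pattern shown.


t=0.04500 s (step 3): q=-0.87087 -0.45685 0.54051 0.64486 rad, θ̇=-1.27161 -1.47778 0.79630 3.75628 rad/s, tip=-0.27790 -0.50228 0.78052 m, τ=13.24280 -7.85699 -5.01125 1.47109 N·m.
t=0.09000 s (step 6): q=-0.93386 -0.52816 0.57209 0.83975 rad, θ̇=-1.43214 -1.59494 0.58241 4.64988 rad/s, tip=-0.28266 -0.48033 0.74997 m, τ=17.93308 -7.68585 -4.80173 0.43579 N·m.
t=0.13500 s (step 9): q=-0.99343 -0.59632 0.59491 1.04698 rad, θ̇=-1.18347 -1.42869 0.46464 4.49625 rad/s, tip=-0.28525 -0.45365 0.71185 m, τ=20.34718 -7.66924 -4.72266 -0.24564 N·m.
t=0.18000 s (step 12): q=-1.03822 -0.65653 0.61672 1.24035 rad, θ̇=-0.79737 -1.24860 0.52367 4.09796 rad/s, tip=-0.28704 -0.42384 0.67125 m, τ=20.78307 -7.36131 -4.65521 -0.88712 N·m.
t=0.22500 s (step 15): q=-1.06458 -0.70849 0.64334 1.41527 rad, θ̇=-0.37274 -1.05822 0.66600 3.68778 rad/s, tip=-0.28861 -0.39100 0.63113 m, τ=20.02339 -6.72214 -4.50018 -1.48120 N·m.
t=0.27000 s (step 18): q=-1.07182 -0.75127 0.67703 1.57231 rad, θ̇=0.04773 -0.83931 0.83325 3.30047 rad/s, tip=-0.28996 -0.35545 0.59295 m, τ=18.63976 -5.86561 -4.26922 -1.97737 N·m.
t=0.31500 s (step 21): q=-1.06080 -0.78347 0.71825 1.71229 rad, θ̇=0.43539 -0.58803 0.99788 2.92522 rad/s, tip=-0.29097 -0.31798 0.55734 m, τ=16.99599 -4.93717 -4.02346 -2.34649 N·m.
t=0.36000 s (step 24): q=-1.03345 -0.80360 0.76639 1.83548 rad, θ̇=0.77063 -0.30558 1.13985 2.55083 rad/s, tip=-0.29166 -0.27953 0.52449 m, τ=15.29742 -4.06789 -3.82749 -2.58399 N·m.
t=0.40500 s (step 27): q=-0.99253 -0.81057 0.82018 1.94180 rad, θ̇=1.03670 -0.00634 1.24886 2.17377 rad/s, tip=-0.29222 -0.24099 0.49434 m, τ=13.67998 -3.35951 -3.73463 -2.70179 N·m.
t=0.45000 s (step 30): q=-0.94142 -0.80432 0.87829 2.03106 rad, θ̇=1.22280 0.28163 1.32857 1.79479 rad/s, tip=-0.29288 -0.20308 0.46661 m, τ=12.21475 -2.86683 -3.77870 -2.72015 N·m.
t=0.49500 s (step 33): q=-0.88363 -0.78517 0.93875 2.10369 rad, θ̇=1.33457 0.56424 1.35501 1.43419 rad/s, tip=-0.29383 -0.16629 0.44092 m, τ=10.91328 -2.61100 -3.94864 -2.66832 N·m.
t=0.54000 s (step 36): q=-0.82238 -0.75381 0.99941 2.16061 rad, θ̇=1.37840 0.82231 1.33860 1.09822 rad/s, tip=-0.29516 -0.13094 0.41686 m, τ=9.77815 -2.58271 -4.23334 -2.56770 N·m.
t=0.58500 s (step 39): q=-0.76048 -0.71164 1.05855 2.20313 rad, θ̇=1.36580 1.04476 1.28768 0.79512 rad/s, tip=-0.29682 -0.09723 0.39403 m, τ=8.79450 -2.74897 -4.60453 -2.43795 N·m.
t=0.63000 s (step 42): q=-0.70017 -0.66040 1.11481 2.23285 rad, θ̇=1.30952 1.22506 1.21163 0.53037 rad/s, tip=-0.29869 -0.06534 0.37213 m, τ=7.94800 -3.06734 -5.02833 -2.29392 N·m.
t=0.67500 s (step 45): q=-0.64315 -0.60208 1.16728 2.25156 rad, θ̇=1.22149 1.36015 1.12012 0.30602 rad/s, tip=-0.30057 -0.03540 0.35097 m, τ=7.22966 -3.49341 -5.47110 -2.14555 N·m.
t=0.72000 s (step 48): q=-0.59061 -0.53873 1.21547 2.26107 rad, θ̇=1.11191 1.45010 1.02170 0.12136 rad/s, tip=-0.30230 -0.00754 0.33046 m, τ=6.63383 -3.98478 -5.90262 -1.99866 N·m.
t=0.76500 s (step 51): q=-0.54333 -0.47227 1.25919 2.26316 rad, θ̇=0.98997 1.50131 0.91853 -0.01757 rad/s, tip=-0.30374 0.01813 0.31061 m, τ=6.15559 -4.50151 -6.29577 -1.86458 N·m.
t=0.81000 s (step 54): q=-0.50162 -0.40412 1.29804 2.26047 rad, θ̇=0.86367 1.52262 0.81109 -0.10187 rad/s, tip=-0.30461 0.04145 0.29139 m, τ=5.78584 -5.00770 -6.62886 -1.75845 N·m.
t=0.85500 s (step 57): q=-0.46569 -0.33594 1.33249 2.25415 rad, θ̇=0.73455 1.50576 0.72060 -0.17697 rad/s, tip=-0.30493 0.06242 0.27297 m, τ=5.50436 -5.48823 -6.89839 -1.63921 N·m.
t=0.90000 s (step 60): q=-0.43553 -0.26912 1.36311 2.24481 rad, θ̇=0.60757 1.46348 0.63994 -0.23560 rad/s, tip=-0.30480 0.08116 0.25558 m, τ=5.29984 -5.92420 -7.09549 -1.51710 N·m.
t=0.94500 s (step 63): q=-0.41096 -0.20462 1.39028 2.23321 rad, θ̇=0.48602 1.40381 0.56714 -0.27747 rad/s, tip=-0.30433 0.09779 0.23938 m, τ=5.15888 -6.30457 -7.21953 -1.39649 N·m.
t=0.99000 s (step 66): q=-0.39170 -0.14307 1.41435 2.22007 rad, θ̇=0.37218 1.33307 0.50144 -0.30483 rad/s, tip=-0.30361 0.11246 0.22446 m, τ=5.06786 -6.62451 -7.27466 -1.27919 N·m.
t=1.03500 s (step 69): q=-0.37736 -0.08485 1.43561 2.20596 rad, θ̇=0.26756 1.25647 0.44226 -0.32060 rad/s, tip=-0.30273 0.12535 0.21088 m, τ=5.01463 -6.88408 -7.26794 -1.16608 N·m.
t=1.08000 s (step 72): q=-0.36750 -0.03013 1.45434 2.19134 rad, θ̇=0.17294 1.17824 0.38904 -0.32758 rad/s, tip=-0.30176 0.13663 0.19865 m, τ=4.98935 -7.08678 -7.20808 -1.05765 N·m.
t=1.12500 s (step 75): q=-0.36166 0.02110 1.47081 2.17657 rad, θ̇=0.08851 1.10164 0.34128 -0.32821 rad/s, tip=-0.30079 0.14649 0.18774 m, τ=4.98462 -7.23829 -7.10424 -0.95425 N·m.
t=1.17000 s (step 78): q=-0.35940 0.06897 1.48524 2.16186 rad, θ̇=0.01405 1.02913 0.29844 -0.32441 rad/s, tip=-0.29986 0.15511 0.17810 m, τ=4.99484 -7.34522 -6.96523 -0.85608 N·m.
t=1.21500 s (step 81): q=-0.36024 0.11374 1.49781 2.14742 rad, θ̇=-0.04919 0.96398 0.25862 -0.31704 rad/s, tip=-0.29902 0.16264 0.16963 m, τ=5.01020 -7.41503 -6.79920 -0.76344 N·m.
t=1.26000 s (step 84): q=-0.36373 0.15572 1.50870 2.13333 rad, θ̇=-0.10433 0.90467 0.22367 -0.30846 rad/s, tip=-0.29829 0.16926 0.16223 m, τ=5.03412 -7.45391 -6.61336 -0.67570 N·m.
t=1.30500 s (step 87): q=-0.36955 0.19517 1.51811 2.11965 rad, θ̇=-0.15300 0.85157 0.19316 -0.29928 rad/s, tip=-0.29769 0.17507 0.15581 m, τ=5.06740 -7.46691 -6.41251 -0.59298 N·m.
t=1.35000 s (step 90): q=-0.37743 0.23238 1.52623 2.10639 rad, θ̇=-0.19603 0.80517 0.16638 -0.28982 rad/s, tip=-0.29722 0.18020 0.15027 m.
final tip position (m): -0.29722 0.18020 0.15027


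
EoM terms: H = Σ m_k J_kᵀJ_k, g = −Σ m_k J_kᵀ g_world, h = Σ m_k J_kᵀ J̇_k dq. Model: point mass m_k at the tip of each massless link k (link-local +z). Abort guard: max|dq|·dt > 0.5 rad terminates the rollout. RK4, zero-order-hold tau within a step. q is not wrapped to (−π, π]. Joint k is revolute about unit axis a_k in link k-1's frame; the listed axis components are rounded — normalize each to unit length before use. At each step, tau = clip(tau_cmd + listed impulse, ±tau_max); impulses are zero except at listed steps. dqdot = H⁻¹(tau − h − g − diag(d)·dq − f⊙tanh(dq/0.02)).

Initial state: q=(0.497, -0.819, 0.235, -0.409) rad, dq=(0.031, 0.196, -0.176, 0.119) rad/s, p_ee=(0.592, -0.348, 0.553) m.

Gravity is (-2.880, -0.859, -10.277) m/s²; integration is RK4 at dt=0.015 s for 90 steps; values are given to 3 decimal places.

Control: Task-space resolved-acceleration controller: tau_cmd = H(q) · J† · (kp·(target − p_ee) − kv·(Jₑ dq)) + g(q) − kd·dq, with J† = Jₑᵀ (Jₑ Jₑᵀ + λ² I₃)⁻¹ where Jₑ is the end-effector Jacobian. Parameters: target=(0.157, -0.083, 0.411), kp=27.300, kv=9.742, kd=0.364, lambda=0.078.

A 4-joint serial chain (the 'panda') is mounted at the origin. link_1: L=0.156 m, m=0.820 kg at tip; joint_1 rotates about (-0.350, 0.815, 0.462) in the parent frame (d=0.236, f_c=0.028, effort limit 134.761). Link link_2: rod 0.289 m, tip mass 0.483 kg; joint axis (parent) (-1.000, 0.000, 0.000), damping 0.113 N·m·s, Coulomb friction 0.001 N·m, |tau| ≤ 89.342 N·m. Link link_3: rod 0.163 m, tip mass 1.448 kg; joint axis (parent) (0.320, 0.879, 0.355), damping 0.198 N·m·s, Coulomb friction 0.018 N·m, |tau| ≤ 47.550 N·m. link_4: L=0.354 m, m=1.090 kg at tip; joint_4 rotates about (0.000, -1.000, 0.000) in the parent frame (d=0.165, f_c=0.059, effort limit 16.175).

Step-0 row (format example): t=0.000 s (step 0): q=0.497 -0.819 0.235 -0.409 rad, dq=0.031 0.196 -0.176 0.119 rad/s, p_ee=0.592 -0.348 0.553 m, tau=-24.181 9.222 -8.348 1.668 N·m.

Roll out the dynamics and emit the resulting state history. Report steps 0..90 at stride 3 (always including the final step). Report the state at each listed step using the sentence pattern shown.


t=0.045 s (step 3): q=0.456 -0.797 0.259 -0.457 rad, dq=-1.671 0.712 1.046 -2.017 rad/s, p_ee=0.582 -0.341 0.558 m, tau=-15.504 9.287 -6.731 2.082 N·m.
t=0.090 s (step 6): q=0.362 -0.761 0.317 -0.569 rad, dq=-2.365 0.826 1.419 -2.806 rad/s, p_ee=0.558 -0.329 0.559 m, tau=-6.555 9.253 -4.414 1.791 N·m.
t=0.135 s (step 9): q=0.252 -0.725 0.381 -0.697 rad, dq=-2.465 0.755 1.410 -2.820 rad/s, p_ee=0.523 -0.315 0.559 m, tau=0.062 9.157 -2.631 1.502 N·m.
t=0.180 s (step 12): q=0.144 -0.694 0.442 -0.818 rad, dq=-2.307 0.638 1.280 -2.552 rad/s, p_ee=0.483 -0.301 0.558 m, tau=4.149 8.987 -1.567 1.400 N·m.
t=0.225 s (step 15): q=0.046 -0.668 0.497 -0.925 rad, dq=-2.063 0.522 1.142 -2.232 rad/s, p_ee=0.442 -0.287 0.555 m, tau=6.514 8.765 -1.010 1.449 N·m.
t=0.270 s (step 18): q=-0.041 -0.647 0.545 -1.019 rad, dq=-1.805 0.419 1.023 -1.936 rad/s, p_ee=0.404 -0.273 0.549 m, tau=7.844 8.519 -0.753 1.582 N·m.
t=0.315 s (step 21): q=-0.117 -0.630 0.589 -1.100 rad, dq=-1.557 0.326 0.924 -1.681 rad/s, p_ee=0.369 -0.259 0.543 m, tau=8.570 8.265 -0.659 1.749 N·m.
t=0.360 s (step 24): q=-0.181 -0.617 0.629 -1.170 rad, dq=-1.330 0.245 0.841 -1.466 rad/s, p_ee=0.338 -0.246 0.535 m, tau=8.943 8.013 -0.648 1.919 N·m.
t=0.405 s (step 27): q=-0.237 -0.608 0.665 -1.232 rad, dq=-1.125 0.173 0.770 -1.283 rad/s, p_ee=0.311 -0.233 0.527 m, tau=9.109 7.770 -0.674 2.074 N·m.
t=0.450 s (step 30): q=-0.283 -0.602 0.699 -1.286 rad, dq=-0.943 0.110 0.707 -1.126 rad/s, p_ee=0.288 -0.220 0.518 m, tau=9.153 7.542 -0.714 2.207 N·m.
t=0.495 s (step 33): q=-0.322 -0.598 0.729 -1.333 rad, dq=-0.783 0.056 0.649 -0.989 rad/s, p_ee=0.269 -0.207 0.509 m, tau=9.126 7.333 -0.755 2.317 N·m.
t=0.540 s (step 36): q=-0.354 -0.596 0.757 -1.375 rad, dq=-0.644 0.010 0.596 -0.870 rad/s, p_ee=0.252 -0.196 0.500 m, tau=9.057 7.144 -0.790 2.403 N·m.
t=0.585 s (step 39): q=-0.380 -0.597 0.783 -1.412 rad, dq=-0.523 -0.029 0.547 -0.765 rad/s, p_ee=0.237 -0.185 0.492 m, tau=8.965 6.975 -0.817 2.469 N·m.
t=0.630 s (step 42): q=-0.401 -0.599 0.807 -1.444 rad, dq=-0.419 -0.062 0.501 -0.672 rad/s, p_ee=0.225 -0.175 0.485 m, tau=8.860 6.828 -0.836 2.518 N·m.
t=0.675 s (step 45): q=-0.418 -0.602 0.828 -1.472 rad, dq=-0.331 -0.089 0.457 -0.590 rad/s, p_ee=0.215 -0.165 0.477 m, tau=8.750 6.700 -0.848 2.551 N·m.
t=0.720 s (step 48): q=-0.431 -0.607 0.848 -1.497 rad, dq=-0.256 -0.111 0.417 -0.517 rad/s, p_ee=0.206 -0.156 0.471 m, tau=8.639 6.592 -0.852 2.573 N·m.
t=0.765 s (step 51): q=-0.441 -0.612 0.866 -1.519 rad, dq=-0.194 -0.129 0.379 -0.453 rad/s, p_ee=0.199 -0.148 0.465 m, tau=8.530 6.501 -0.851 2.585 N·m.
t=0.810 s (step 54): q=-0.449 -0.618 0.882 -1.538 rad, dq=-0.142 -0.143 0.345 -0.396 rad/s, p_ee=0.193 -0.141 0.459 m, tau=8.425 6.425 -0.846 2.590 N·m.
t=0.855 s (step 57): q=-0.454 -0.625 0.897 -1.555 rad, dq=-0.100 -0.153 0.313 -0.346 rad/s, p_ee=0.188 -0.135 0.455 m, tau=8.325 6.362 -0.836 2.590 N·m.
t=0.900 s (step 60): q=-0.458 -0.632 0.910 -1.569 rad, dq=-0.065 -0.161 0.284 -0.302 rad/s, p_ee=0.184 -0.129 0.450 m, tau=8.231 6.311 -0.824 2.585 N·m.
t=0.945 s (step 63): q=-0.460 -0.640 0.922 -1.582 rad, dq=-0.038 -0.166 0.258 -0.263 rad/s, p_ee=0.180 -0.124 0.446 m, tau=8.143 6.270 -0.810 2.578 N·m.
t=0.990 s (step 66): q=-0.461 -0.647 0.933 -1.593 rad, dq=-0.016 -0.169 0.235 -0.229 rad/s, p_ee=0.177 -0.119 0.443 m, tau=8.064 6.236 -0.793 2.568 N·m.
t=1.035 s (step 69): q=-0.462 -0.655 0.944 -1.603 rad, dq=-0.001 -0.170 0.216 -0.197 rad/s, p_ee=0.174 -0.115 0.440 m, tau=7.996 6.209 -0.776 2.556 N·m.
t=1.080 s (step 72): q=-0.462 -0.662 0.953 -1.611 rad, dq=0.010 -0.170 0.199 -0.169 rad/s, p_ee=0.172 -0.111 0.437 m, tau=7.940 6.187 -0.757 2.544 N·m.
t=1.125 s (step 75): q=-0.461 -0.670 0.962 -1.618 rad, dq=0.018 -0.168 0.184 -0.144 rad/s, p_ee=0.170 -0.108 0.434 m, tau=7.891 6.172 -0.737 2.532 N·m.
t=1.170 s (step 78): q=-0.460 -0.678 0.970 -1.624 rad, dq=0.024 -0.166 0.170 -0.124 rad/s, p_ee=0.169 -0.105 0.432 m, tau=7.847 6.163 -0.717 2.520 N·m.
t=1.215 s (step 81): q=-0.459 -0.685 0.977 -1.629 rad, dq=0.028 -0.164 0.156 -0.106 rad/s, p_ee=0.168 -0.103 0.430 m, tau=7.806 6.157 -0.696 2.507 N·m.
t=1.260 s (step 84): q=-0.457 -0.692 0.984 -1.633 rad, dq=0.031 -0.160 0.144 -0.091 rad/s, p_ee=0.166 -0.101 0.429 m, tau=7.767 6.154 -0.675 2.495 N·m.
t=1.305 s (step 87): q=-0.456 -0.699 0.990 -1.637 rad, dq=0.033 -0.157 0.133 -0.077 rad/s, p_ee=0.165 -0.099 0.427 m, tau=7.731 6.153 -0.655 2.483 N·m.
t=1.350 s (step 90): q=-0.455 -0.706 0.996 -1.640 rad, dq=0.034 -0.152 0.124 -0.066 rad/s, p_ee=0.165 -0.097 0.426 m.
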